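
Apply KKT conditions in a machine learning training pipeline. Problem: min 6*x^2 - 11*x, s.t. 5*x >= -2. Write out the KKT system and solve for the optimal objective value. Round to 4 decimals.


Step 1: Try lambda = 0 (constraint inactive).
Stationarity: 2*6*x - 11 = 0
x* = 11/(2*6) = 11/12 = 0.9167 (rounded; the exact value 11/12 is used below)
Check constraint: 5*0.9167 = 4.5835 >= -2 -- satisfied.
Step 2: Compute optimal value.
f(x*) = 6*(11/12)^2 - 11*(11/12) = -5.0417


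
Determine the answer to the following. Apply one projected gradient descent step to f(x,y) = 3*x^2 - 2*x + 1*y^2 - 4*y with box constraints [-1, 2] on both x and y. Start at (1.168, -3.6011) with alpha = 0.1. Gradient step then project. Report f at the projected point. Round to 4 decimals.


Step 1: Compute gradient at (1.168, -3.6011).
grad_x = 2*3*1.168 - 2 = 5.008
grad_y = 2*1*-3.6011 - 4 = -11.2022
Step 2: Gradient step.
x_raw = 1.168 - 0.1*5.008 = 0.6672
y_raw = -3.6011 - 0.1*-11.2022 = -2.4809
Step 3: Project onto [-1, 2].
x_proj = clip(0.6672) = 0.6672
y_proj = clip(-2.4809) = -1.0
Step 4: Evaluate f.
f(0.6672, -1.0) = 5.0011


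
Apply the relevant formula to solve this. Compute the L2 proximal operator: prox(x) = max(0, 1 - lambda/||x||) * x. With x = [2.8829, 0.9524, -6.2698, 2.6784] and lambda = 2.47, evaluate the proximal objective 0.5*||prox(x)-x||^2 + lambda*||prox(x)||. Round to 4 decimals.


Step 1: Compute ||x||.
||x|| = 7.4634
Step 2: Compute scaling factor.
scale = max(0, 1 - 2.47/7.4634) = 0.6691
Step 3: prox(x) = [1.9288, 0.6372, -4.1948, 1.792]
||prox(x)|| = 4.9934
Step 4: Proximal objective.
0.5*||prox-x||^2 = 3.0505
lambda*||prox|| = 12.3337
Total = 15.3842


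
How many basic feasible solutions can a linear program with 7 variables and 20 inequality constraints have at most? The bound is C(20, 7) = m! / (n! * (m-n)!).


Each vertex corresponds to some choice of n active constraints out of m, so the number of vertices is at most C(m, n) = m! / (n!(m-n)!).
m = 20, n = 7
Numerator: 20 * 19 * 18 * 17 * 16 * 15 * 14
Denominator: 7! = 5040
C(20, 7) = 77520


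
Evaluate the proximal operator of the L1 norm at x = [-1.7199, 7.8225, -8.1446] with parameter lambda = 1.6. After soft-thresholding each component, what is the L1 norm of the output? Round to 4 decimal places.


Soft-thresholding with lambda = 1.6:
prox(-1.7199) = sign(-1.7199)*max(|-1.7199| - 1.6, 0) = -0.1199
prox(7.8225) = sign(7.8225)*max(|7.8225| - 1.6, 0) = 6.2225
prox(-8.1446) = sign(-8.1446)*max(|-8.1446| - 1.6, 0) = -6.5446
prox(x) = [-0.1199, 6.2225, -6.5446]
||prox(x)||_1 = 0.1199 + 6.2225 + 6.5446 = 12.887


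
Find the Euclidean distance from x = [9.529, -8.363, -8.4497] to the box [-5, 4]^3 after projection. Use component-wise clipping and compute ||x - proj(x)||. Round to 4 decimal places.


Project each component onto [-5, 4].
clip(9.529) = 4.0, clip(-8.363) = -5.0, clip(-8.4497) = -5.0
Projection = [4.0, -5.0, -5.0]
Squared diffs: [30.5698, 11.3098, 11.9004]
Distance = sqrt(53.78) = 7.3335


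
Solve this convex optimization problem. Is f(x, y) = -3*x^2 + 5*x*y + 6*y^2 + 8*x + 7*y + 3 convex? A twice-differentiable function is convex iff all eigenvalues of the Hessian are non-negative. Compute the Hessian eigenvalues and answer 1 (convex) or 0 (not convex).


The Hessian of f(x,y) = -3*x^2 + 5*x*y + 6*y^2 + 8*x + 7*y + 3 is:
H = [[-6, 5], [5, 12]]
Trace = -6 + 12 = 6
Determinant = -6*12 - (5)^2 = -97
Discriminant = (6)^2 - 4*-97 = 424.0
Eigenvalues: lambda_1 = -7.2956, lambda_2 = 13.2956
The function is not convex.

0


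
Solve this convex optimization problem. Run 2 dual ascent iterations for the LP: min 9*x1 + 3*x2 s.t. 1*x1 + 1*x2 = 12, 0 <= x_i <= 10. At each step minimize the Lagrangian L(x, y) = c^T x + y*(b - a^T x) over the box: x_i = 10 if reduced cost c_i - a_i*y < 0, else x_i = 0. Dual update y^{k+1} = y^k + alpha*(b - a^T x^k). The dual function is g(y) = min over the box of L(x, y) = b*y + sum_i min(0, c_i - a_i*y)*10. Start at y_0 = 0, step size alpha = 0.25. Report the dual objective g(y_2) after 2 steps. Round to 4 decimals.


Dual ascent for LP: min 9*x1 + 3*x2, 1*x1 + 1*x2 = 12, 0 <= x_i <= 10
Step 1: y^k = 0.0, reduced costs: (9.0, 3.0)
  x^k = (0.0, 0.0), subgradient = b - a^T x = 12.0
  y^{k+1} = 0.0 + 0.25*12.0 = 3.0
Step 2: y^k = 3.0, reduced costs: (6.0, 0.0)
  x^k = (0.0, 0.0), subgradient = b - a^T x = 12.0
  y^{k+1} = 3.0 + 0.25*12.0 = 6.0
Dual objective at y_2 = 6.0: reduced costs (3.0, -3.0), box minimizer x = (0.0, 10.0)
g(y_2) = b*y + (c1 - a1*y)*x1 + (c2 - a2*y)*x2 = 12*6.0 + 3.0*0.0 + (-3.0)*10.0 = 72.0 + 0.0 - 30.0 = 42.0


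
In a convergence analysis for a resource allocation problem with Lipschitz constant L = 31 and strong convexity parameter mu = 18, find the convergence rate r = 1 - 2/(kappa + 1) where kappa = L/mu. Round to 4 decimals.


Step 1: Compute the condition number.
kappa = L/mu = 31/18 = 1.7222
Step 2: Compute the convergence rate.
r = 1 - 2/(kappa + 1) = 1 - 2*mu/(L + mu) = (L - mu)/(L + mu) = 13/49 = 0.2653


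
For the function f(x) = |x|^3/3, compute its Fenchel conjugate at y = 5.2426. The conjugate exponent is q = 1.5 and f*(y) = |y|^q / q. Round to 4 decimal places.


The conjugate exponent q satisfies 1/p + 1/q = 1.
p = 3, so q = 3/(3 - 1) = 1.5
|y|^q = 5.2426^1.5 = 12.0038
f*(5.2426) = 12.0038 / 1.5 = 8.0026


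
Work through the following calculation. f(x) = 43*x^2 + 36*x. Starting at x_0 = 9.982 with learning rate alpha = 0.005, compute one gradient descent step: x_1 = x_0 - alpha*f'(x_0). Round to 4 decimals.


We compute the gradient at x_0 and apply the update.
f'(x) = 86*x + 36
f'(9.982) = 86*9.982 + 36 = 894.452
x_1 = 9.982 - 0.005*894.452 = 5.5097


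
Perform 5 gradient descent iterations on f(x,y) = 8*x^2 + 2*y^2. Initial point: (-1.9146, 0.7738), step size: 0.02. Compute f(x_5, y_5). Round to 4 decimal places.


Gradient descent on f(x,y) = 8*x^2 + 2*y^2.
Starting point: (-1.9146, 0.7738), alpha = 0.02
Step 1: grad_x = 2*8*-1.9146 = -30.6336, grad_y = 2*2*0.7738 = 3.0952
  x_1 = -1.9146 - 0.02*-30.6336 = -1.3019
  y_1 = 0.7738 - 0.02*3.0952 = 0.7119
Step 2: grad_x = 2*8*-1.3019 = -20.8308, grad_y = 2*2*0.7119 = 2.8476
  x_2 = -1.3019 - 0.02*-20.8308 = -0.8853
  y_2 = 0.7119 - 0.02*2.8476 = 0.6549
Step 3: grad_x = 2*8*-0.8853 = -14.165, grad_y = 2*2*0.6549 = 2.6198
  x_3 = -0.8853 - 0.02*-14.165 = -0.602
  y_3 = 0.6549 - 0.02*2.6198 = 0.6025
Step 4: grad_x = 2*8*-0.602 = -9.6322, grad_y = 2*2*0.6025 = 2.4102
  x_4 = -0.602 - 0.02*-9.6322 = -0.4094
  y_4 = 0.6025 - 0.02*2.4102 = 0.5543
Step 5: grad_x = 2*8*-0.4094 = -6.5499, grad_y = 2*2*0.5543 = 2.2174
  x_5 = -0.4094 - 0.02*-6.5499 = -0.2784
  y_5 = 0.5543 - 0.02*2.2174 = 0.51
f(-0.2784, 0.51) = 8*(-0.2784)^2 + 2*0.51^2 = 1.1401


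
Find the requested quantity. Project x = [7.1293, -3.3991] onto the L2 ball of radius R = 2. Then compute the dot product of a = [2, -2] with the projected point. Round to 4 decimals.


Step 1: Compute ||x|| (intermediates to 6 decimals).
||x|| = sqrt(7.1293^2 + (-3.3991)^2) = 7.898152
Step 2: Project.
Since ||x|| > R, scale = R/||x|| = 2/7.898152 = 0.253224, proj(x) = scale * x
proj(x) = [1.80531, -0.860734]
Step 3: Dot product.
a^T * proj(x) = 2*1.80531 - 2*(-0.860734) = 5.3321


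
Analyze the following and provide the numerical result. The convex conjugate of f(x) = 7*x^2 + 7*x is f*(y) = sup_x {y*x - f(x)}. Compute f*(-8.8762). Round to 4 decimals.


f*(y) = sup_x {y*x - a*x^2 - b*x} = sup_x {(y-b)*x - a*x^2}
FOC: (y - b) - 2a*x = 0 => x* = (y - b)/(2a)
x* = (-8.8762 - 7)/(2*7) = -1.134
f*(-8.8762) = (y-b)^2/(4a) = (-8.8762 - 7)^2/(4*7)
= 252.0537/28 = 9.0019


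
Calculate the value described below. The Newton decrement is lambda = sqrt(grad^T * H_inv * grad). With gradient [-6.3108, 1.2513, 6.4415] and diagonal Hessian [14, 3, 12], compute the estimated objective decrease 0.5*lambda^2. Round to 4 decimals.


Step 1: H is diagonal, so H^(-1) * g = [-0.4508, 0.4171, 0.5368].
Step 2: g^T H^(-1) g = sum_i g_i^2 / H_ii
  = (-6.3108)^2/14 + (1.2513)^2/3 + (6.4415)^2/12
  = 2.8447 + 0.5219 + 3.4577 = 6.8244
Step 3: Objective decrease = 0.5 * g^T H^(-1) g = 3.4122


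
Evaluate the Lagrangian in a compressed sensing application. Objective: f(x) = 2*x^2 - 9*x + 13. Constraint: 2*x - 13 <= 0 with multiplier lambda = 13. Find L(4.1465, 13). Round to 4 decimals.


Step 1: Evaluate f(x).
f(4.1465) = 2*4.1465^2 - 9*4.1465 + 13 = 10.0684
Step 2: Evaluate g(x).
g(4.1465) = 2*4.1465 - 13 = -4.707
Step 3: Compute Lagrangian.
L = 10.0684 + 13*-4.707 = -51.1226


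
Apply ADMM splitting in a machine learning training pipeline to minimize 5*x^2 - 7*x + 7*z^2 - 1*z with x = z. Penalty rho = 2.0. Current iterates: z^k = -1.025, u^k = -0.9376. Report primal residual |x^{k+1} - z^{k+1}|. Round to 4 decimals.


ADMM iteration with rho = 2.0, z^k = -1.025, u^k = -0.9376
Step 1: x-update.
Minimize 5*x^2 - 7*x + (2.0/2)*(x + 1.025 - 0.9376)^2
FOC: (2*5 + 2.0)*x = 7 + 2.0*(-1.025 + 0.9376)
x^{k+1} = 0.5688
Step 2: z-update.
Minimize 7*z^2 - 1*z + (2.0/2)*(0.5688 - z - 0.9376)^2
FOC: (2*7 + 2.0)*z = 1 + 2.0*(0.5688 - 0.9376)
z^{k+1} = 0.0164
Step 3: u-update.
u^{k+1} = -0.9376 + 0.5688 - 0.0164 = -0.3852
Step 4: Primal residual = |0.5688 - 0.0164| = 0.5524


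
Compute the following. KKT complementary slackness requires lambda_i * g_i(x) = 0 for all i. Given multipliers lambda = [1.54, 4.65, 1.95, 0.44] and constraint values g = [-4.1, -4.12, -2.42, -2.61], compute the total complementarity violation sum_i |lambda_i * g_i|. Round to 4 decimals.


KKT complementary slackness check:
lambda_1 * g_1 = 1.54 * -4.1 = -6.314
lambda_2 * g_2 = 4.65 * -4.12 = -19.158
lambda_3 * g_3 = 1.95 * -2.42 = -4.719
lambda_4 * g_4 = 0.44 * -2.61 = -1.1484
Total violation = 6.314 + 19.158 + 4.719 + 1.1484 = 31.3394


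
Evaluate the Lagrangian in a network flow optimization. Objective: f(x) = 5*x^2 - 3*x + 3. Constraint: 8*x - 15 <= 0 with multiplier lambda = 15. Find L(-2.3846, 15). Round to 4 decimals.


Step 1: Evaluate f(x).
f(-2.3846) = 5*(-2.3846)^2 - 3*(-2.3846) + 3 = 38.5854
Step 2: Evaluate g(x).
g(-2.3846) = 8*-2.3846 - 15 = -34.0768
Step 3: Compute Lagrangian.
L = 38.5854 + 15*-34.0768 = -472.5666


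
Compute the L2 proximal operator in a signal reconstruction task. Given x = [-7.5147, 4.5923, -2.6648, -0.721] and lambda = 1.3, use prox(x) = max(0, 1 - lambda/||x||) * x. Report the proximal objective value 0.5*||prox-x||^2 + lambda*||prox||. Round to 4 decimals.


Step 1: Compute ||x||.
||x|| = 9.2294
Step 2: Compute scaling factor.
scale = max(0, 1 - 1.3/9.2294) = 0.8591
Step 3: prox(x) = [-6.4562, 3.9455, -2.2894, -0.6194]
||prox(x)|| = 7.9294
Step 4: Proximal objective.
0.5*||prox-x||^2 = 0.845
lambda*||prox|| = 10.3082
Total = 11.1532


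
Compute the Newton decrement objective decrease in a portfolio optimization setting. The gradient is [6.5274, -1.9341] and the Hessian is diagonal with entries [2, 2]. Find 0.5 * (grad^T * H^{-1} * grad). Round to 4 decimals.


Step 1: H is diagonal, so H^(-1) * g = [3.2637, -0.9671].
Step 2: g^T H^(-1) g = sum_i g_i^2 / H_ii
  = (6.5274)^2/2 + (-1.9341)^2/2
  = 21.3035 + 1.8704 = 23.1738
Step 3: Objective decrease = 0.5 * g^T H^(-1) g = 11.5869


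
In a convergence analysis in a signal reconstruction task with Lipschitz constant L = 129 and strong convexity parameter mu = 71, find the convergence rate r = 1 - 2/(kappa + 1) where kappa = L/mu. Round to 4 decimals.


Step 1: Compute the condition number.
kappa = L/mu = 129/71 = 1.8169
Step 2: Compute the convergence rate.
r = 1 - 2/(kappa + 1) = 1 - 2*mu/(L + mu) = (L - mu)/(L + mu) = 58/200 = 0.29


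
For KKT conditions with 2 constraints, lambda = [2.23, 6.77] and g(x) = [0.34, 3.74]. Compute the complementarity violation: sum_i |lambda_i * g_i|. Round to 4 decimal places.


KKT complementary slackness check:
lambda_1 * g_1 = 2.23 * 0.34 = 0.7582
lambda_2 * g_2 = 6.77 * 3.74 = 25.3198
Total violation = 0.7582 + 25.3198 = 26.078


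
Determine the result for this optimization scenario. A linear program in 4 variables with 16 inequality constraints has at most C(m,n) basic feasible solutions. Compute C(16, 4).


Each vertex corresponds to some choice of n active constraints out of m, so the number of vertices is at most C(m, n) = m! / (n!(m-n)!).
m = 16, n = 4
Numerator: 16 * 15 * 14 * 13
Denominator: 4! = 24
C(16, 4) = 1820


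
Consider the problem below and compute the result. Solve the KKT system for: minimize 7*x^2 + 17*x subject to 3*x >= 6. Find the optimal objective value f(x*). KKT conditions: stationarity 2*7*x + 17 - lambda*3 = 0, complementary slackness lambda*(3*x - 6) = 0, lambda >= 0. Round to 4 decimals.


Step 1: Try lambda = 0 (constraint inactive).
x_unc = -17/(2*7) = -1.2143
Check: 3*-1.2143 = -3.6429 < 6 -- violated!
Step 2: Constraint must be active: 3*x = 6
x* = 6/3 = 2.0
lambda = (2*7*2.0 + 17)/3 = 15.0
Step 3: Compute optimal value.
f(x*) = 7*2.0^2 + 17*2.0 = 62.0


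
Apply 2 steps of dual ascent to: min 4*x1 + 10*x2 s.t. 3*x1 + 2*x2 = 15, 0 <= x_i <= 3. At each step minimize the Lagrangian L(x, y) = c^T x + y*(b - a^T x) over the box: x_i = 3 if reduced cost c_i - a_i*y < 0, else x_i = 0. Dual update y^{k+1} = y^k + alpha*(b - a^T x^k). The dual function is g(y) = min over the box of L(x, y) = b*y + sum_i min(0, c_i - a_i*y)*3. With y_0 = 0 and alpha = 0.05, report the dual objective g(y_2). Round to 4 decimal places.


Dual ascent for LP: min 4*x1 + 10*x2, 3*x1 + 2*x2 = 15, 0 <= x_i <= 3
Step 1: y^k = 0.0, reduced costs: (4.0, 10.0)
  x^k = (0.0, 0.0), subgradient = b - a^T x = 15.0
  y^{k+1} = 0.0 + 0.05*15.0 = 0.75
Step 2: y^k = 0.75, reduced costs: (1.75, 8.5)
  x^k = (0.0, 0.0), subgradient = b - a^T x = 15.0
  y^{k+1} = 0.75 + 0.05*15.0 = 1.5
Dual objective at y_2 = 1.5: reduced costs (-0.5, 7.0), box minimizer x = (3.0, 0.0)
g(y_2) = b*y + (c1 - a1*y)*x1 + (c2 - a2*y)*x2 = 15*1.5 + (-0.5)*3.0 + 7.0*0.0 = 22.5 - 1.5 + 0.0 = 21.0


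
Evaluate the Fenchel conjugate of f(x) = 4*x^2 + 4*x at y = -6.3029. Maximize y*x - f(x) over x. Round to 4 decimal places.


f*(y) = sup_x {y*x - a*x^2 - b*x} = sup_x {(y-b)*x - a*x^2}
FOC: (y - b) - 2a*x = 0 => x* = (y - b)/(2a)
x* = (-6.3029 - 4)/(2*4) = -1.2879
f*(-6.3029) = (y-b)^2/(4a) = (-6.3029 - 4)^2/(4*4)
= 106.1497/16 = 6.6344


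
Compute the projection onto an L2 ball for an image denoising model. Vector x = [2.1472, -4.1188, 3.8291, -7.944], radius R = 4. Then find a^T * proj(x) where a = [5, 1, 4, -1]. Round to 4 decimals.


Step 1: Compute ||x|| (intermediates to 6 decimals).
||x|| = sqrt(2.1472^2 + (-4.1188)^2 + 3.8291^2 + (-7.944)^2) = 9.967152
Step 2: Project.
Since ||x|| > R, scale = R/||x|| = 4/9.967152 = 0.401318, proj(x) = scale * x
proj(x) = [0.86171, -1.652949, 1.536687, -3.18807]
Step 3: Dot product.
a^T * proj(x) = 5*0.86171 + 1*(-1.652949) + 4*1.536687 - 1*(-3.18807) = 11.9904


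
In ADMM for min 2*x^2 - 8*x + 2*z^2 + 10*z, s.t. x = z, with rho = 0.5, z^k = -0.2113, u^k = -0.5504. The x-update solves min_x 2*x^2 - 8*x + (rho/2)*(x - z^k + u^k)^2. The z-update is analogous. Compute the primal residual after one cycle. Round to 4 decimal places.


ADMM iteration with rho = 0.5, z^k = -0.2113, u^k = -0.5504
Step 1: x-update.
Minimize 2*x^2 - 8*x + (0.5/2)*(x + 0.2113 - 0.5504)^2
FOC: (2*2 + 0.5)*x = 8 + 0.5*(-0.2113 + 0.5504)
x^{k+1} = 1.8155
Step 2: z-update.
Minimize 2*z^2 + 10*z + (0.5/2)*(1.8155 - z - 0.5504)^2
FOC: (2*2 + 0.5)*z = -10 + 0.5*(1.8155 - 0.5504)
z^{k+1} = -2.0817
Step 3: u-update.
u^{k+1} = -0.5504 + 1.8155 + 2.0817 = 3.3467
Step 4: Primal residual = |1.8155 + 2.0817| = 3.8971


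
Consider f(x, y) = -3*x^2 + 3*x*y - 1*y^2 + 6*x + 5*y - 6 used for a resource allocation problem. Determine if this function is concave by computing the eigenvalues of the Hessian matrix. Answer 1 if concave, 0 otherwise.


The Hessian of f(x,y) = -3*x^2 + 3*x*y - 1*y^2 + 6*x + 5*y - 6 is:
H = [[-6, 3], [3, -2]]
Trace = -6 - 2 = -8
Determinant = -6*-2 - (3)^2 = 3
Discriminant = (-8)^2 - 4*3 = 52.0
Eigenvalues: lambda_1 = -7.6056, lambda_2 = -0.3944
The function is concave.

1


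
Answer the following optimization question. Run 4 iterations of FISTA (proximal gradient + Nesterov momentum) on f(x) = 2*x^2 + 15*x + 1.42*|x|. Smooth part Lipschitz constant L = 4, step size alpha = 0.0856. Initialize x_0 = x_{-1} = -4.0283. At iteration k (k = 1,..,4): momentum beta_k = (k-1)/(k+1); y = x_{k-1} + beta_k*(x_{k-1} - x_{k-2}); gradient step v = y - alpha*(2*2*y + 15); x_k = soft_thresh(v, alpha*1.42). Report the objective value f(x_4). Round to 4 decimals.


FISTA on f(x) = 2*x^2 + 15*x + 1.42*|x|
L = 4, alpha = 0.0856
Iteration 1: beta = 0.0, y = -4.0283 + 0.0*(-4.0283 + 4.0283) = -4.0283
  grad(y) = -1.1132, v = y - alpha*grad = -3.933
  prox(v) = soft_thresh(-3.933, 0.1216) = -3.8115
Iteration 2: beta = 0.3333, y = -3.8115 + 0.3333*(-3.8115 + 4.0283) = -3.7392
  grad(y) = 0.0433, v = y - alpha*grad = -3.7429
  prox(v) = soft_thresh(-3.7429, 0.1216) = -3.6213
Iteration 3: beta = 0.5, y = -3.6213 + 0.5*(-3.6213 + 3.8115) = -3.5263
  grad(y) = 0.8949, v = y - alpha*grad = -3.6029
  prox(v) = soft_thresh(-3.6029, 0.1216) = -3.4813
Iteration 4: beta = 0.6, y = -3.4813 + 0.6*(-3.4813 + 3.6213) = -3.3973
  grad(y) = 1.4107, v = y - alpha*grad = -3.5181
  prox(v) = soft_thresh(-3.5181, 0.1216) = -3.3965
f(x_4) = 2*(-3.3965)^2 + 15*(-3.3965) + 1.42*|-3.3965| = -23.052


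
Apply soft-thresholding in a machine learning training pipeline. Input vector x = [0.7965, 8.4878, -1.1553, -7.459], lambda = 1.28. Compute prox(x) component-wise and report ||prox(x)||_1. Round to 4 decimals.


Soft-thresholding with lambda = 1.28:
prox(0.7965) = sign(0.7965)*max(|0.7965| - 1.28, 0) = 0.0
prox(8.4878) = sign(8.4878)*max(|8.4878| - 1.28, 0) = 7.2078
prox(-1.1553) = sign(-1.1553)*max(|-1.1553| - 1.28, 0) = 0.0
prox(-7.459) = sign(-7.459)*max(|-7.459| - 1.28, 0) = -6.179
prox(x) = [0.0, 7.2078, 0.0, -6.179]
||prox(x)||_1 = 0.0 + 7.2078 + 0.0 + 6.179 = 13.3868


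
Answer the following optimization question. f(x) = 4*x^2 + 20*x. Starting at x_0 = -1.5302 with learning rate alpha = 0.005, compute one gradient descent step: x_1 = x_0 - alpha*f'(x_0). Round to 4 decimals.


We compute the gradient at x_0 and apply the update.
f'(x) = 8*x + 20
f'(-1.5302) = 8*-1.5302 + 20 = 7.7584
x_1 = -1.5302 - 0.005*7.7584 = -1.569


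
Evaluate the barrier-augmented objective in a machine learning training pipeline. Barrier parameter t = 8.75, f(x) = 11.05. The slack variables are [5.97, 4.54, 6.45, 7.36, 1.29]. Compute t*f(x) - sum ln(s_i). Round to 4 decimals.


Step 1: Compute log-barrier.
ln values: [1.7867, 1.5129, 1.8641, 1.9961, 0.2546]
phi = -(1.7867 + 1.5129 + 1.8641 + 1.9961 + 0.2546) = -7.4145
Step 2: Compute augmented objective.
t*f(x) = 8.75*11.05 = 96.6875
Total = 96.6875 - 7.4145 = 89.273


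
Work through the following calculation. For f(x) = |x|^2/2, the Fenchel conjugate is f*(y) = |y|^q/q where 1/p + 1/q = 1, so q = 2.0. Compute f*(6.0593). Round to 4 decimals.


The conjugate exponent q satisfies 1/p + 1/q = 1.
p = 2, so q = 2/(2 - 1) = 2.0
|y|^q = 6.0593^2.0 = 36.7151
f*(6.0593) = 36.7151 / 2.0 = 18.3576


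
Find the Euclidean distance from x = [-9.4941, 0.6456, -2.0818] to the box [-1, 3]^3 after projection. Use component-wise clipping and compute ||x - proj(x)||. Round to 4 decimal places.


Project each component onto [-1, 3].
clip(-9.4941) = -1.0, clip(0.6456) = 0.6456, clip(-2.0818) = -1.0
Projection = [-1.0, 0.6456, -1.0]
Squared diffs: [72.1497, 0.0, 1.1703]
Distance = sqrt(73.32) = 8.5627


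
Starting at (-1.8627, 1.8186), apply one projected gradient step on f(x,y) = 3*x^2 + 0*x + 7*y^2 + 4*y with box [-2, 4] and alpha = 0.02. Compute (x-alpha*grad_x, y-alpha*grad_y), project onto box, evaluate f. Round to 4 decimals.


Step 1: Compute gradient at (-1.8627, 1.8186).
grad_x = 2*3*-1.8627 + 0 = -11.1762
grad_y = 2*7*1.8186 + 4 = 29.4604
Step 2: Gradient step.
x_raw = -1.8627 - 0.02*-11.1762 = -1.6392
y_raw = 1.8186 - 0.02*29.4604 = 1.2294
Step 3: Project onto [-2, 4].
x_proj = clip(-1.6392) = -1.6392
y_proj = clip(1.2294) = 1.2294
Step 4: Evaluate f.
f(-1.6392, 1.2294) = 23.5581


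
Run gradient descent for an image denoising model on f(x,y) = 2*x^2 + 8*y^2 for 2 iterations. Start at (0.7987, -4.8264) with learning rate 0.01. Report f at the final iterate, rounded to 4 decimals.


Gradient descent on f(x,y) = 2*x^2 + 8*y^2.
Starting point: (0.7987, -4.8264), alpha = 0.01
Step 1: grad_x = 2*2*0.7987 = 3.1948, grad_y = 2*8*-4.8264 = -77.2224
  x_1 = 0.7987 - 0.01*3.1948 = 0.7668
  y_1 = -4.8264 - 0.01*-77.2224 = -4.0542
Step 2: grad_x = 2*2*0.7668 = 3.067, grad_y = 2*8*-4.0542 = -64.8668
  x_2 = 0.7668 - 0.01*3.067 = 0.7361
  y_2 = -4.0542 - 0.01*-64.8668 = -3.4055
f(0.7361, -3.4055) = 2*0.7361^2 + 8*(-3.4055)^2 = 93.8635


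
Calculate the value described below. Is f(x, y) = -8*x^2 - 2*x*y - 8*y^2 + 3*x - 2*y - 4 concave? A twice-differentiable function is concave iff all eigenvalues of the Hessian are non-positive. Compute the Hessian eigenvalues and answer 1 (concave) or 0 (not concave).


The Hessian of f(x,y) = -8*x^2 - 2*x*y - 8*y^2 + 3*x - 2*y - 4 is:
H = [[-16, -2], [-2, -16]]
Trace = -16 - 16 = -32
Determinant = -16*-16 - (-2)^2 = 252
Discriminant = (-32)^2 - 4*252 = 16.0
Eigenvalues: lambda_1 = -18.0, lambda_2 = -14.0
The function is concave.

1


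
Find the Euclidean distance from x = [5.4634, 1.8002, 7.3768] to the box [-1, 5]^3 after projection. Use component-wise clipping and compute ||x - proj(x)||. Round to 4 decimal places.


Project each component onto [-1, 5].
clip(5.4634) = 5.0, clip(1.8002) = 1.8002, clip(7.3768) = 5.0
Projection = [5.0, 1.8002, 5.0]
Squared diffs: [0.2147, 0.0, 5.6492]
Distance = sqrt(5.8639) = 2.4216


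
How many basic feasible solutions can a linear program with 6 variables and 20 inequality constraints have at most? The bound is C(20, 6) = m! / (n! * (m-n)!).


Each vertex corresponds to some choice of n active constraints out of m, so the number of vertices is at most C(m, n) = m! / (n!(m-n)!).
m = 20, n = 6
Numerator: 20 * 19 * 18 * 17 * 16 * 15
Denominator: 6! = 720
C(20, 6) = 38760


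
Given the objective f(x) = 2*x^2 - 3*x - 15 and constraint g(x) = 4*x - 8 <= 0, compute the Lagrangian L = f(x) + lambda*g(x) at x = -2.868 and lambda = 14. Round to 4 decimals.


Step 1: Evaluate f(x).
f(-2.868) = 2*(-2.868)^2 - 3*(-2.868) - 15 = 10.0548
Step 2: Evaluate g(x).
g(-2.868) = 4*-2.868 - 8 = -19.472
Step 3: Compute Lagrangian.
L = 10.0548 + 14*-19.472 = -262.5532


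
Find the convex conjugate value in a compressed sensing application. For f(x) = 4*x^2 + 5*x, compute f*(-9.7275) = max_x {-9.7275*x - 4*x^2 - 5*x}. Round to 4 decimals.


f*(y) = sup_x {y*x - a*x^2 - b*x} = sup_x {(y-b)*x - a*x^2}
FOC: (y - b) - 2a*x = 0 => x* = (y - b)/(2a)
x* = (-9.7275 - 5)/(2*4) = -1.8409
f*(-9.7275) = (y-b)^2/(4a) = (-9.7275 - 5)^2/(4*4)
= 216.8993/16 = 13.5562


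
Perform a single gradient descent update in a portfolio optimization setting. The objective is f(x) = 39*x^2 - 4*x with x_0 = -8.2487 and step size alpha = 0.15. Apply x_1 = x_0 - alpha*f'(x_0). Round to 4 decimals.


We compute the gradient at x_0 and apply the update.
f'(x) = 78*x - 4
f'(-8.2487) = 78*-8.2487 - 4 = -647.3986
x_1 = -8.2487 - 0.15*-647.3986 = 88.8611


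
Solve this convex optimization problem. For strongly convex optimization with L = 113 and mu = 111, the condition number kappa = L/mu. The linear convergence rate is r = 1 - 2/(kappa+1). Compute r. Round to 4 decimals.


Step 1: Compute the condition number.
kappa = L/mu = 113/111 = 1.018
Step 2: Compute the convergence rate.
r = 1 - 2/(kappa + 1) = 1 - 2*mu/(L + mu) = (L - mu)/(L + mu) = 2/224 = 0.0089


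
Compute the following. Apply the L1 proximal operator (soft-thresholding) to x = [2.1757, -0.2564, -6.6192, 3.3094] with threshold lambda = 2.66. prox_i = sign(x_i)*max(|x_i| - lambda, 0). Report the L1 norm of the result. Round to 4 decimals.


Soft-thresholding with lambda = 2.66:
prox(2.1757) = sign(2.1757)*max(|2.1757| - 2.66, 0) = 0.0
prox(-0.2564) = sign(-0.2564)*max(|-0.2564| - 2.66, 0) = 0.0
prox(-6.6192) = sign(-6.6192)*max(|-6.6192| - 2.66, 0) = -3.9592
prox(3.3094) = sign(3.3094)*max(|3.3094| - 2.66, 0) = 0.6494
prox(x) = [0.0, 0.0, -3.9592, 0.6494]
||prox(x)||_1 = 0.0 + 0.0 + 3.9592 + 0.6494 = 4.6086


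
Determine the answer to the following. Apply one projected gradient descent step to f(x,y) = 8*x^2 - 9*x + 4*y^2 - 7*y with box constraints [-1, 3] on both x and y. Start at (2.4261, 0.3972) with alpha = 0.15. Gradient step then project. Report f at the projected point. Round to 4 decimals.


Step 1: Compute gradient at (2.4261, 0.3972).
grad_x = 2*8*2.4261 - 9 = 29.8176
grad_y = 2*4*0.3972 - 7 = -3.8224
Step 2: Gradient step.
x_raw = 2.4261 - 0.15*29.8176 = -2.0465
y_raw = 0.3972 - 0.15*-3.8224 = 0.9706
Step 3: Project onto [-1, 3].
x_proj = clip(-2.0465) = -1.0
y_proj = clip(0.9706) = 0.9706
Step 4: Evaluate f.
f(-1.0, 0.9706) = 13.974


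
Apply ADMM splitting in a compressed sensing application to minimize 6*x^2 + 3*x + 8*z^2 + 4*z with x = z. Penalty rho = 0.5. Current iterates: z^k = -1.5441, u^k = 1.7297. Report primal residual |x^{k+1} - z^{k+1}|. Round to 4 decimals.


ADMM iteration with rho = 0.5, z^k = -1.5441, u^k = 1.7297
Step 1: x-update.
Minimize 6*x^2 + 3*x + (0.5/2)*(x + 1.5441 + 1.7297)^2
FOC: (2*6 + 0.5)*x = -3 + 0.5*(-1.5441 - 1.7297)
x^{k+1} = -0.371
Step 2: z-update.
Minimize 8*z^2 + 4*z + (0.5/2)*(-0.371 - z + 1.7297)^2
FOC: (2*8 + 0.5)*z = -4 + 0.5*(-0.371 + 1.7297)
z^{k+1} = -0.2013
Step 3: u-update.
u^{k+1} = 1.7297 - 0.371 + 0.2013 = 1.56
Step 4: Primal residual = |-0.371 + 0.2013| = 0.1697


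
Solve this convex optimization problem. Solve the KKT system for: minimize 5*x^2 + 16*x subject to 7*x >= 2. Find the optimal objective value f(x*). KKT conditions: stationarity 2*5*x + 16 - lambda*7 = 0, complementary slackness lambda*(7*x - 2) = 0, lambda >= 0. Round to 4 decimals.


Step 1: Try lambda = 0 (constraint inactive).
x_unc = -16/(2*5) = -1.6
Check: 7*-1.6 = -11.2 < 2 -- violated!
Step 2: Constraint must be active: 7*x = 2
x* = 2/7 = 0.2857 (rounded; the exact value 2/7 is used below)
lambda = (2*5*(2/7) + 16)/7 = 2.6939
Step 3: Compute optimal value.
f(x*) = 5*(2/7)^2 + 16*(2/7) = 4.9796


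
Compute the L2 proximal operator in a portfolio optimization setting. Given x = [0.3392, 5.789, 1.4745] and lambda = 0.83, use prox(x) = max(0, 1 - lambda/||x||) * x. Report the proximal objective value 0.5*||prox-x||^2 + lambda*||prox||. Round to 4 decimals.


Step 1: Compute ||x||.
||x|| = 5.9835
Step 2: Compute scaling factor.
scale = max(0, 1 - 0.83/5.9835) = 0.8613
Step 3: prox(x) = [0.2921, 4.986, 1.27]
||prox(x)|| = 5.1535
Step 4: Proximal objective.
0.5*||prox-x||^2 = 0.3445
lambda*||prox|| = 4.2774
Total = 4.6218


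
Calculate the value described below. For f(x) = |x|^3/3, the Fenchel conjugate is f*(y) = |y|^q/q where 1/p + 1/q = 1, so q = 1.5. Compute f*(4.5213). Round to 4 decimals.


The conjugate exponent q satisfies 1/p + 1/q = 1.
p = 3, so q = 3/(3 - 1) = 1.5
|y|^q = 4.5213^1.5 = 9.6138
f*(4.5213) = 9.6138 / 1.5 = 6.4092


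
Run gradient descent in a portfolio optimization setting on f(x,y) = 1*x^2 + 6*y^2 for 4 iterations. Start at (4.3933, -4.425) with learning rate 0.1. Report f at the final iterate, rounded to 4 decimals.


Gradient descent on f(x,y) = 1*x^2 + 6*y^2.
Starting point: (4.3933, -4.425), alpha = 0.1
Step 1: grad_x = 2*1*4.3933 = 8.7866, grad_y = 2*6*-4.425 = -53.1
  x_1 = 4.3933 - 0.1*8.7866 = 3.5146
  y_1 = -4.425 - 0.1*-53.1 = 0.885
Step 2: grad_x = 2*1*3.5146 = 7.0293, grad_y = 2*6*0.885 = 10.62
  x_2 = 3.5146 - 0.1*7.0293 = 2.8117
  y_2 = 0.885 - 0.1*10.62 = -0.177
Step 3: grad_x = 2*1*2.8117 = 5.6234, grad_y = 2*6*-0.177 = -2.124
  x_3 = 2.8117 - 0.1*5.6234 = 2.2494
  y_3 = -0.177 - 0.1*-2.124 = 0.0354
Step 4: grad_x = 2*1*2.2494 = 4.4987, grad_y = 2*6*0.0354 = 0.4248
  x_4 = 2.2494 - 0.1*4.4987 = 1.7995
  y_4 = 0.0354 - 0.1*0.4248 = -0.0071
f(1.7995, -0.0071) = 1*1.7995^2 + 6*(-0.0071)^2 = 3.2385


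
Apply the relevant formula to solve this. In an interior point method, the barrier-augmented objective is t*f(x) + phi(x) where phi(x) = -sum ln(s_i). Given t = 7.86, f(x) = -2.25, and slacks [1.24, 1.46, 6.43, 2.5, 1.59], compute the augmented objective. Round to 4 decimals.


Step 1: Compute log-barrier.
ln values: [0.2151, 0.3784, 1.861, 0.9163, 0.4637]
phi = -(0.2151 + 0.3784 + 1.861 + 0.9163 + 0.4637) = -3.8345
Step 2: Compute augmented objective.
t*f(x) = 7.86*-2.25 = -17.685
Total = -17.685 - 3.8345 = -21.5195


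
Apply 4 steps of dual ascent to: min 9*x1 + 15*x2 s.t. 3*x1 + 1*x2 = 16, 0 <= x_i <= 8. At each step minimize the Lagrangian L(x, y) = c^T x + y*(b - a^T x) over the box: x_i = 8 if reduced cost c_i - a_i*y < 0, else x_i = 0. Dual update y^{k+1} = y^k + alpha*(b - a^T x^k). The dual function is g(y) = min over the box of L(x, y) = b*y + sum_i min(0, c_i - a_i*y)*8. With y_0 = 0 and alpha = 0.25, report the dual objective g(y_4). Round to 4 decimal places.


Dual ascent for LP: min 9*x1 + 15*x2, 3*x1 + 1*x2 = 16, 0 <= x_i <= 8
Step 1: y^k = 0.0, reduced costs: (9.0, 15.0)
  x^k = (0.0, 0.0), subgradient = b - a^T x = 16.0
  y^{k+1} = 0.0 + 0.25*16.0 = 4.0
Step 2: y^k = 4.0, reduced costs: (-3.0, 11.0)
  x^k = (8.0, 0.0), subgradient = b - a^T x = -8.0
  y^{k+1} = 4.0 + 0.25*-8.0 = 2.0
Step 3: y^k = 2.0, reduced costs: (3.0, 13.0)
  x^k = (0.0, 0.0), subgradient = b - a^T x = 16.0
  y^{k+1} = 2.0 + 0.25*16.0 = 6.0
Step 4: y^k = 6.0, reduced costs: (-9.0, 9.0)
  x^k = (8.0, 0.0), subgradient = b - a^T x = -8.0
  y^{k+1} = 6.0 + 0.25*-8.0 = 4.0
Dual objective at y_4 = 4.0: reduced costs (-3.0, 11.0), box minimizer x = (8.0, 0.0)
g(y_4) = b*y + (c1 - a1*y)*x1 + (c2 - a2*y)*x2 = 16*4.0 + (-3.0)*8.0 + 11.0*0.0 = 64.0 - 24.0 + 0.0 = 40.0


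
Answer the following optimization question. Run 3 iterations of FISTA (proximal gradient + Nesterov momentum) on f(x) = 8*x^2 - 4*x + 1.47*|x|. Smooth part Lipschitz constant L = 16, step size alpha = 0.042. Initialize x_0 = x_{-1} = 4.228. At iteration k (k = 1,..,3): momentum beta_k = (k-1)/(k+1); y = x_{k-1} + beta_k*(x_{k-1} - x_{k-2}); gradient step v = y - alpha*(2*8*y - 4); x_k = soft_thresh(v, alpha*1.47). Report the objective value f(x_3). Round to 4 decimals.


FISTA on f(x) = 8*x^2 - 4*x + 1.47*|x|
L = 16, alpha = 0.042
Iteration 1: beta = 0.0, y = 4.228 + 0.0*(4.228 - 4.228) = 4.228
  grad(y) = 63.648, v = y - alpha*grad = 1.5548
  prox(v) = soft_thresh(1.5548, 0.0617) = 1.493
Iteration 2: beta = 0.3333, y = 1.493 + 0.3333*(1.493 - 4.228) = 0.5814
  grad(y) = 5.3023, v = y - alpha*grad = 0.3587
  prox(v) = soft_thresh(0.3587, 0.0617) = 0.297
Iteration 3: beta = 0.5, y = 0.297 + 0.5*(0.297 - 1.493) = -0.3011
  grad(y) = -8.8174, v = y - alpha*grad = 0.0692
  prox(v) = soft_thresh(0.0692, 0.0617) = 0.0075
f(x_3) = 8*0.0075^2 - 4*0.0075 + 1.47*|0.0075| = -0.0185


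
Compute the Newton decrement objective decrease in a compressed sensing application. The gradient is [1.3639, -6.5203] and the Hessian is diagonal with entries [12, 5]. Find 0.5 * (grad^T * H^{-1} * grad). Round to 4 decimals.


Step 1: H is diagonal, so H^(-1) * g = [0.1137, -1.3041].
Step 2: g^T H^(-1) g = sum_i g_i^2 / H_ii
  = (1.3639)^2/12 + (-6.5203)^2/5
  = 0.155 + 8.5029 = 8.6579
Step 3: Objective decrease = 0.5 * g^T H^(-1) g = 4.3289


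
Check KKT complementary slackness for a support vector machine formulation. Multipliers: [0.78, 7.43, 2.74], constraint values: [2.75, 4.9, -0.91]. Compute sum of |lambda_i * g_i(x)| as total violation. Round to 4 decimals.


KKT complementary slackness check:
lambda_1 * g_1 = 0.78 * 2.75 = 2.145
lambda_2 * g_2 = 7.43 * 4.9 = 36.407
lambda_3 * g_3 = 2.74 * -0.91 = -2.4934
Total violation = 2.145 + 36.407 + 2.4934 = 41.0454


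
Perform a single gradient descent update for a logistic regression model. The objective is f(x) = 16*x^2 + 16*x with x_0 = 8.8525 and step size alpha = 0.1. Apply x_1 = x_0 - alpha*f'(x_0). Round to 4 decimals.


We compute the gradient at x_0 and apply the update.
f'(x) = 32*x + 16
f'(8.8525) = 32*8.8525 + 16 = 299.28
x_1 = 8.8525 - 0.1*299.28 = -21.0755


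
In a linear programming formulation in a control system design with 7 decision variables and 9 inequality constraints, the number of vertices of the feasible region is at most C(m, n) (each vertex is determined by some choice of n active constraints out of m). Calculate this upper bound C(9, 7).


Each vertex corresponds to some choice of n active constraints out of m, so the number of vertices is at most C(m, n) = m! / (n!(m-n)!).
m = 9, n = 7
Numerator: 9 * 8 * 7 * 6 * 5 * 4 * 3
Denominator: 7! = 5040
C(9, 7) = 36


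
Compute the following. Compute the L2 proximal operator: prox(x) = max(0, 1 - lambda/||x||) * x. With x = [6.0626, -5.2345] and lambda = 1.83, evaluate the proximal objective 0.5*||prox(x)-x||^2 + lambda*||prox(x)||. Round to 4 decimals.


Step 1: Compute ||x||.
||x|| = 8.0097
Step 2: Compute scaling factor.
scale = max(0, 1 - 1.83/8.0097) = 0.7715
Step 3: prox(x) = [4.6775, -4.0386]
||prox(x)|| = 6.1797
Step 4: Proximal objective.
0.5*||prox-x||^2 = 1.6745
lambda*||prox|| = 11.3089
Total = 12.9833


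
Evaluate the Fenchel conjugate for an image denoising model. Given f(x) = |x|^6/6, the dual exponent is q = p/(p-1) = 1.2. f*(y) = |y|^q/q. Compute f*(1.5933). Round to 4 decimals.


The conjugate exponent q satisfies 1/p + 1/q = 1.
p = 6, so q = 6/(6 - 1) = 1.2
|y|^q = 1.5933^1.2 = 1.7489
f*(1.5933) = 1.7489 / 1.2 = 1.4574


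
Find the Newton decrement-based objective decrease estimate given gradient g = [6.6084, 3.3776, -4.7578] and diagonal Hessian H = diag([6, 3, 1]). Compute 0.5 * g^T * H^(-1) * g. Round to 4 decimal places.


Step 1: H is diagonal, so H^(-1) * g = [1.1014, 1.1259, -4.7578].
Step 2: g^T H^(-1) g = sum_i g_i^2 / H_ii
  = (6.6084)^2/6 + (3.3776)^2/3 + (-4.7578)^2/1
  = 7.2785 + 3.8027 + 22.6367 = 33.7179
Step 3: Objective decrease = 0.5 * g^T H^(-1) g = 16.8589


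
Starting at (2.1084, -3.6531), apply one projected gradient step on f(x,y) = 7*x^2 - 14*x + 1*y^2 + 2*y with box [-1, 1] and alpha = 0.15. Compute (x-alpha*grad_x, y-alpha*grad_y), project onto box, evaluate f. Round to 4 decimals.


Step 1: Compute gradient at (2.1084, -3.6531).
grad_x = 2*7*2.1084 - 14 = 15.5176
grad_y = 2*1*-3.6531 + 2 = -5.3062
Step 2: Gradient step.
x_raw = 2.1084 - 0.15*15.5176 = -0.2192
y_raw = -3.6531 - 0.15*-5.3062 = -2.8572
Step 3: Project onto [-1, 1].
x_proj = clip(-0.2192) = -0.2192
y_proj = clip(-2.8572) = -1.0
Step 4: Evaluate f.
f(-0.2192, -1.0) = 2.4058


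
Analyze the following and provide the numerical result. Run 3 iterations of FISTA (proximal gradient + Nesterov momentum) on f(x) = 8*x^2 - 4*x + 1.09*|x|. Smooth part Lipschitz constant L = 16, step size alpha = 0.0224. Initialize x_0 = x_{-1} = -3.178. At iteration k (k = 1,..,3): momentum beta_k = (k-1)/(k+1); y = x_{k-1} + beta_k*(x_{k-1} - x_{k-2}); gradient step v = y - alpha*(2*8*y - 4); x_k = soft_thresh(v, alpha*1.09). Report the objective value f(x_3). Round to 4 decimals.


FISTA on f(x) = 8*x^2 - 4*x + 1.09*|x|
L = 16, alpha = 0.0224
Iteration 1: beta = 0.0, y = -3.178 + 0.0*(-3.178 + 3.178) = -3.178
  grad(y) = -54.848, v = y - alpha*grad = -1.9494
  prox(v) = soft_thresh(-1.9494, 0.0244) = -1.925
Iteration 2: beta = 0.3333, y = -1.925 + 0.3333*(-1.925 + 3.178) = -1.5073
  grad(y) = -28.1171, v = y - alpha*grad = -0.8775
  prox(v) = soft_thresh(-0.8775, 0.0244) = -0.8531
Iteration 3: beta = 0.5, y = -0.8531 + 0.5*(-0.8531 + 1.925) = -0.3171
  grad(y) = -9.074, v = y - alpha*grad = -0.1139
  prox(v) = soft_thresh(-0.1139, 0.0244) = -0.0895
f(x_3) = 8*(-0.0895)^2 - 4*(-0.0895) + 1.09*|-0.0895| = 0.5193


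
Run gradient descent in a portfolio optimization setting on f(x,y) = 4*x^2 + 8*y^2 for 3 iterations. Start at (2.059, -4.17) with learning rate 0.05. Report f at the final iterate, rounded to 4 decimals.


Gradient descent on f(x,y) = 4*x^2 + 8*y^2.
Starting point: (2.059, -4.17), alpha = 0.05
Step 1: grad_x = 2*4*2.059 = 16.472, grad_y = 2*8*-4.17 = -66.72
  x_1 = 2.059 - 0.05*16.472 = 1.2354
  y_1 = -4.17 - 0.05*-66.72 = -0.834
Step 2: grad_x = 2*4*1.2354 = 9.8832, grad_y = 2*8*-0.834 = -13.344
  x_2 = 1.2354 - 0.05*9.8832 = 0.7412
  y_2 = -0.834 - 0.05*-13.344 = -0.1668
Step 3: grad_x = 2*4*0.7412 = 5.9299, grad_y = 2*8*-0.1668 = -2.6688
  x_3 = 0.7412 - 0.05*5.9299 = 0.4447
  y_3 = -0.1668 - 0.05*-2.6688 = -0.0334
f(0.4447, -0.0334) = 4*0.4447^2 + 8*(-0.0334)^2 = 0.8001


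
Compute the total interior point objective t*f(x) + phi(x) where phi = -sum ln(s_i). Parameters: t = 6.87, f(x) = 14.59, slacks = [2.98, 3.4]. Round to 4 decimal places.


Step 1: Compute log-barrier.
ln values: [1.0919, 1.2238]
phi = -(1.0919 + 1.2238) = -2.3157
Step 2: Compute augmented objective.
t*f(x) = 6.87*14.59 = 100.2333
Total = 100.2333 - 2.3157 = 97.9176


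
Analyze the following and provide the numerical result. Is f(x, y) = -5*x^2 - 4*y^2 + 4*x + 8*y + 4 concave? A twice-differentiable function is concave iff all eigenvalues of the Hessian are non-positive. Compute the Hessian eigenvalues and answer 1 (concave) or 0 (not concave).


The Hessian of f(x,y) = -5*x^2 - 4*y^2 + 4*x + 8*y + 4 is:
H = [[-10, 0], [0, -8]]
Trace = -10 - 8 = -18
Determinant = -10*-8 - (0)^2 = 80
Discriminant = (-18)^2 - 4*80 = 4.0
Eigenvalues: lambda_1 = -10.0, lambda_2 = -8.0
The function is concave.

1


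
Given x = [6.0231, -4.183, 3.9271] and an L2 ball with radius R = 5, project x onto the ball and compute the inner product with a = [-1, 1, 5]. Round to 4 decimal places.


Step 1: Compute ||x|| (intermediates to 6 decimals).
||x|| = sqrt(6.0231^2 + (-4.183)^2 + 3.9271^2) = 8.318494
Step 2: Project.
Since ||x|| > R, scale = R/||x|| = 5/8.318494 = 0.60107, proj(x) = scale * x
proj(x) = [3.620305, -2.514276, 2.360462]
Step 3: Dot product.
a^T * proj(x) = -1*3.620305 + 1*(-2.514276) + 5*2.360462 = 5.6677


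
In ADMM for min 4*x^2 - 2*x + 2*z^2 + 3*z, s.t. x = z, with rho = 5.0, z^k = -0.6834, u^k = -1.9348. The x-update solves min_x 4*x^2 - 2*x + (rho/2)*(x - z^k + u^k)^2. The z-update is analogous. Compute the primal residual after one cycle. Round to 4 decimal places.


ADMM iteration with rho = 5.0, z^k = -0.6834, u^k = -1.9348
Step 1: x-update.
Minimize 4*x^2 - 2*x + (5.0/2)*(x + 0.6834 - 1.9348)^2
FOC: (2*4 + 5.0)*x = 2 + 5.0*(-0.6834 + 1.9348)
x^{k+1} = 0.6352
Step 2: z-update.
Minimize 2*z^2 + 3*z + (5.0/2)*(0.6352 - z - 1.9348)^2
FOC: (2*2 + 5.0)*z = -3 + 5.0*(0.6352 - 1.9348)
z^{k+1} = -1.0554
Step 3: u-update.
u^{k+1} = -1.9348 + 0.6352 + 1.0554 = -0.2443
Step 4: Primal residual = |0.6352 + 1.0554| = 1.6905


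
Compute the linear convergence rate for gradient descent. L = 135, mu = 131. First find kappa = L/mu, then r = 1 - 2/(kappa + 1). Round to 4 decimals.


Step 1: Compute the condition number.
kappa = L/mu = 135/131 = 1.0305
Step 2: Compute the convergence rate.
r = 1 - 2/(kappa + 1) = 1 - 2*mu/(L + mu) = (L - mu)/(L + mu) = 4/266 = 0.015


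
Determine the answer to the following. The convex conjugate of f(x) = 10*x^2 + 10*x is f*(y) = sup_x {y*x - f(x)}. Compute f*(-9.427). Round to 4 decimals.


f*(y) = sup_x {y*x - a*x^2 - b*x} = sup_x {(y-b)*x - a*x^2}
FOC: (y - b) - 2a*x = 0 => x* = (y - b)/(2a)
x* = (-9.427 - 10)/(2*10) = -0.9714
f*(-9.427) = (y-b)^2/(4a) = (-9.427 - 10)^2/(4*10)
= 377.4083/40 = 9.4352


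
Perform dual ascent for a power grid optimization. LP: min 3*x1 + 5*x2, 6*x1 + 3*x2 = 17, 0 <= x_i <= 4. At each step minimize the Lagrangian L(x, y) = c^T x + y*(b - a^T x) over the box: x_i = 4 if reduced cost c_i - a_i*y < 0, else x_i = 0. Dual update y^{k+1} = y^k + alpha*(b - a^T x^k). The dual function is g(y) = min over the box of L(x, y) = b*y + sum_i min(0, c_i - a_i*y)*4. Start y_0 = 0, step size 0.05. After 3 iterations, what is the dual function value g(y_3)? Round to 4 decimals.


Dual ascent for LP: min 3*x1 + 5*x2, 6*x1 + 3*x2 = 17, 0 <= x_i <= 4
Step 1: y^k = 0.0, reduced costs: (3.0, 5.0)
  x^k = (0.0, 0.0), subgradient = b - a^T x = 17.0
  y^{k+1} = 0.0 + 0.05*17.0 = 0.85
Step 2: y^k = 0.85, reduced costs: (-2.1, 2.45)
  x^k = (4.0, 0.0), subgradient = b - a^T x = -7.0
  y^{k+1} = 0.85 + 0.05*-7.0 = 0.5
Step 3: y^k = 0.5, reduced costs: (0.0, 3.5)
  x^k = (0.0, 0.0), subgradient = b - a^T x = 17.0
  y^{k+1} = 0.5 + 0.05*17.0 = 1.35
Dual objective at y_3 = 1.35: reduced costs (-5.1, 0.95), box minimizer x = (4.0, 0.0)
g(y_3) = b*y + (c1 - a1*y)*x1 + (c2 - a2*y)*x2 = 17*1.35 + (-5.1)*4.0 + 0.95*0.0 = 22.95 - 20.4 + 0.0 = 2.55
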